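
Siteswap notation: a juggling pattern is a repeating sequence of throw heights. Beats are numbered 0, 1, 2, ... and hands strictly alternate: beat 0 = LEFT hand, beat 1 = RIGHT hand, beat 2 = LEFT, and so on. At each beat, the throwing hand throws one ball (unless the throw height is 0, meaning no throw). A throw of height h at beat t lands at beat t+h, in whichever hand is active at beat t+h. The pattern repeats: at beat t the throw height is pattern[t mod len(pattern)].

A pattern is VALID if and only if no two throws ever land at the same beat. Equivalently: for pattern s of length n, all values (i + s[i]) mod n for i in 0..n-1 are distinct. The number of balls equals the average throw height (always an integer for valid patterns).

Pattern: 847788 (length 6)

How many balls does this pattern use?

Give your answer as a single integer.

Answer: 7

Derivation:
Pattern = [8, 4, 7, 7, 8, 8], length n = 6
  position 0: throw height = 8, running sum = 8
  position 1: throw height = 4, running sum = 12
  position 2: throw height = 7, running sum = 19
  position 3: throw height = 7, running sum = 26
  position 4: throw height = 8, running sum = 34
  position 5: throw height = 8, running sum = 42
Total sum = 42; balls = sum / n = 42 / 6 = 7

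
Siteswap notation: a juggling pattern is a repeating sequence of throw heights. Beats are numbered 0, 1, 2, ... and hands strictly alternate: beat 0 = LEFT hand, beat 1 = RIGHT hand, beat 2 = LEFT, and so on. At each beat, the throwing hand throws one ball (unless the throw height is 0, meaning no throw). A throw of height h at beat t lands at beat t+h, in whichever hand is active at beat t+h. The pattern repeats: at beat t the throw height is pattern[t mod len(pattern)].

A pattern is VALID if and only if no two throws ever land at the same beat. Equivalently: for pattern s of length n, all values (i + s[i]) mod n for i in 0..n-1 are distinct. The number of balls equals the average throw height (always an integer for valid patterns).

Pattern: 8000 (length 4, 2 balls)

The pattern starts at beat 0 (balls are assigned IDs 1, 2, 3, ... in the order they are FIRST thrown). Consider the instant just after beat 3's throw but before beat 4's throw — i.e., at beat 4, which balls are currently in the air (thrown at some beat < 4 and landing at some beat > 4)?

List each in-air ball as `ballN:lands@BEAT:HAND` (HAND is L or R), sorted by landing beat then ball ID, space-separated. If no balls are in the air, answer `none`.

Beat 0 (L): throw ball1 h=8 -> lands@8:L; in-air after throw: [b1@8:L]
Beat 4 (L): throw ball2 h=8 -> lands@12:L; in-air after throw: [b1@8:L b2@12:L]

Answer: ball1:lands@8:L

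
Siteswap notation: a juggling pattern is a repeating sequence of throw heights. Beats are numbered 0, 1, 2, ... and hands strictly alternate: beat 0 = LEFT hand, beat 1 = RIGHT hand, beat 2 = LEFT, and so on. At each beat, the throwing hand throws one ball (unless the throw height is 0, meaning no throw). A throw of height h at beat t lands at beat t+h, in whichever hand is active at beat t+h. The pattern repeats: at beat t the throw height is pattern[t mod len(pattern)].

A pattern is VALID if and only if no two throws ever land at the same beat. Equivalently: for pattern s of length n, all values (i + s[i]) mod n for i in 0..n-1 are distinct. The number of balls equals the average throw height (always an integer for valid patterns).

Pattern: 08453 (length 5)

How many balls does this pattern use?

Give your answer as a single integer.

Answer: 4

Derivation:
Pattern = [0, 8, 4, 5, 3], length n = 5
  position 0: throw height = 0, running sum = 0
  position 1: throw height = 8, running sum = 8
  position 2: throw height = 4, running sum = 12
  position 3: throw height = 5, running sum = 17
  position 4: throw height = 3, running sum = 20
Total sum = 20; balls = sum / n = 20 / 5 = 4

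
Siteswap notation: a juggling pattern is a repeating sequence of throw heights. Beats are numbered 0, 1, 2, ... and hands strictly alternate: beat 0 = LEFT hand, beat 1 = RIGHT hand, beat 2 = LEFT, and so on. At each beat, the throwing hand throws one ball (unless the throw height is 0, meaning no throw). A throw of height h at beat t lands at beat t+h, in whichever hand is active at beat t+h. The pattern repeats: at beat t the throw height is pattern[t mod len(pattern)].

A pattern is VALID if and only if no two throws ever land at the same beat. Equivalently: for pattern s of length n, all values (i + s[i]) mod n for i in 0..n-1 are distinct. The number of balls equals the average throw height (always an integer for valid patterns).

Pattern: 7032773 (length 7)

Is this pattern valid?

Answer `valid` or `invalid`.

Answer: invalid

Derivation:
i=0: (i + s[i]) mod n = (0 + 7) mod 7 = 0
i=1: (i + s[i]) mod n = (1 + 0) mod 7 = 1
i=2: (i + s[i]) mod n = (2 + 3) mod 7 = 5
i=3: (i + s[i]) mod n = (3 + 2) mod 7 = 5
i=4: (i + s[i]) mod n = (4 + 7) mod 7 = 4
i=5: (i + s[i]) mod n = (5 + 7) mod 7 = 5
i=6: (i + s[i]) mod n = (6 + 3) mod 7 = 2
Residues: [0, 1, 5, 5, 4, 5, 2], distinct: False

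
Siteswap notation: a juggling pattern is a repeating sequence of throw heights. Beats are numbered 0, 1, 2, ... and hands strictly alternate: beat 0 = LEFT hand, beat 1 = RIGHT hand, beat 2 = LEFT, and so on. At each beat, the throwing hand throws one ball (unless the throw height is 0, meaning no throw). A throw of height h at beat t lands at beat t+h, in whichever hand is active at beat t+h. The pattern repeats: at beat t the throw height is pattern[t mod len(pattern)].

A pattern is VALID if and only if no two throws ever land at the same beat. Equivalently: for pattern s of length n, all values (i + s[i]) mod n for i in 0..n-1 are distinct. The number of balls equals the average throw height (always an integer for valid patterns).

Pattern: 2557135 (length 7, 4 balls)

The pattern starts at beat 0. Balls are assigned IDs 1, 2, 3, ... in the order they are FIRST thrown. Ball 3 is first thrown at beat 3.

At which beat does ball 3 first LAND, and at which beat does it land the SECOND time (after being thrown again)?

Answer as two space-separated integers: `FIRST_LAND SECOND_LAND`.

Answer: 10 17

Derivation:
Beat 0 (L): throw ball1 h=2 -> lands@2:L; in-air after throw: [b1@2:L]
Beat 1 (R): throw ball2 h=5 -> lands@6:L; in-air after throw: [b1@2:L b2@6:L]
Beat 2 (L): throw ball1 h=5 -> lands@7:R; in-air after throw: [b2@6:L b1@7:R]
Beat 3 (R): throw ball3 h=7 -> lands@10:L; in-air after throw: [b2@6:L b1@7:R b3@10:L]
Beat 4 (L): throw ball4 h=1 -> lands@5:R; in-air after throw: [b4@5:R b2@6:L b1@7:R b3@10:L]
Beat 5 (R): throw ball4 h=3 -> lands@8:L; in-air after throw: [b2@6:L b1@7:R b4@8:L b3@10:L]
Beat 6 (L): throw ball2 h=5 -> lands@11:R; in-air after throw: [b1@7:R b4@8:L b3@10:L b2@11:R]
Beat 7 (R): throw ball1 h=2 -> lands@9:R; in-air after throw: [b4@8:L b1@9:R b3@10:L b2@11:R]
Beat 8 (L): throw ball4 h=5 -> lands@13:R; in-air after throw: [b1@9:R b3@10:L b2@11:R b4@13:R]
Beat 9 (R): throw ball1 h=5 -> lands@14:L; in-air after throw: [b3@10:L b2@11:R b4@13:R b1@14:L]
Beat 10 (L): throw ball3 h=7 -> lands@17:R; in-air after throw: [b2@11:R b4@13:R b1@14:L b3@17:R]
Beat 11 (R): throw ball2 h=1 -> lands@12:L; in-air after throw: [b2@12:L b4@13:R b1@14:L b3@17:R]
Ball 3: thrown@3 h=7 -> first land @10; rethrown@10 h=7 -> second land @17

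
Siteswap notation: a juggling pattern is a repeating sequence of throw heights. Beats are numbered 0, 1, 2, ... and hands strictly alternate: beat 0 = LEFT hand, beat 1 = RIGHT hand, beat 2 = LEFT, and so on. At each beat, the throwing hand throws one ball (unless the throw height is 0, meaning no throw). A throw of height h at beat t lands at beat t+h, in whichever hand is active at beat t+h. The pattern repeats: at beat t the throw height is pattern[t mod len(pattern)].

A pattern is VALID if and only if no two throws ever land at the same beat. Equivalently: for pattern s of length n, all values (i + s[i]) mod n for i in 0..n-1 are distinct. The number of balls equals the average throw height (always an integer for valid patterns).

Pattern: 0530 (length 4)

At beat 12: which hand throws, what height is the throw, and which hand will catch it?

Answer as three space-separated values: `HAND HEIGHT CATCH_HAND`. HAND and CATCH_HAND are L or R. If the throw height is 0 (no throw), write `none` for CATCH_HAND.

Answer: L 0 none

Derivation:
Beat 12: 12 mod 2 = 0, so hand = L
Throw height = pattern[12 mod 4] = pattern[0] = 0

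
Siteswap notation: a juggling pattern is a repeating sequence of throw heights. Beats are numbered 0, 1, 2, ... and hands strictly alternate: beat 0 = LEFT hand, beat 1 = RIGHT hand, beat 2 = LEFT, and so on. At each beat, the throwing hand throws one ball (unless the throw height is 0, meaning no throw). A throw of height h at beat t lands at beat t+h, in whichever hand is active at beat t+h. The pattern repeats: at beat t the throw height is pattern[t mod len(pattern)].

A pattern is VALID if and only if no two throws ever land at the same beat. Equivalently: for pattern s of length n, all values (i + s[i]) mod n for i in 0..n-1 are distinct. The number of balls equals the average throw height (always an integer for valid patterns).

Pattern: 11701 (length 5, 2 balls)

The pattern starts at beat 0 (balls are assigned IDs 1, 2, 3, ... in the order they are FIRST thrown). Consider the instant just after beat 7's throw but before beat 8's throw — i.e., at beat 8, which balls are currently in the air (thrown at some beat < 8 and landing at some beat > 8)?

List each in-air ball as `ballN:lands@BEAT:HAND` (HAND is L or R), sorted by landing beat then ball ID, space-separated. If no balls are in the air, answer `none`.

Beat 0 (L): throw ball1 h=1 -> lands@1:R; in-air after throw: [b1@1:R]
Beat 1 (R): throw ball1 h=1 -> lands@2:L; in-air after throw: [b1@2:L]
Beat 2 (L): throw ball1 h=7 -> lands@9:R; in-air after throw: [b1@9:R]
Beat 4 (L): throw ball2 h=1 -> lands@5:R; in-air after throw: [b2@5:R b1@9:R]
Beat 5 (R): throw ball2 h=1 -> lands@6:L; in-air after throw: [b2@6:L b1@9:R]
Beat 6 (L): throw ball2 h=1 -> lands@7:R; in-air after throw: [b2@7:R b1@9:R]
Beat 7 (R): throw ball2 h=7 -> lands@14:L; in-air after throw: [b1@9:R b2@14:L]

Answer: ball1:lands@9:R ball2:lands@14:L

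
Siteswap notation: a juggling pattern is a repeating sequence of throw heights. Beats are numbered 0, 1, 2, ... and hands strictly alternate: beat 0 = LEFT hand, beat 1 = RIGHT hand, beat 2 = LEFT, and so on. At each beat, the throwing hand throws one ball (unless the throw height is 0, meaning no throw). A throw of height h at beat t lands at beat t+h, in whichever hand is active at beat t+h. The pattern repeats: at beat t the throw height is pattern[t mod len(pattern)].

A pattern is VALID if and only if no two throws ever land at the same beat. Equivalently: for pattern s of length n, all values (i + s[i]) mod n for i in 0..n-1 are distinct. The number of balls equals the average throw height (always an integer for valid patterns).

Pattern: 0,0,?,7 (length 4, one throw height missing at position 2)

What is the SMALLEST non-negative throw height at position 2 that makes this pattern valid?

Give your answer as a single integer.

Answer: 1

Derivation:
i=0: (0 + 0) mod 4 = 0
i=1: (1 + 0) mod 4 = 1
i=2: s[i]=? (unknown)
i=3: (3 + 7) mod 4 = 2
Known residues: [0, 1, 2]; need a permutation of 0..3, so missing residue r = 3
Need (2 + s) mod 4 = 3; smallest s = (3 - 2) mod 4 = 1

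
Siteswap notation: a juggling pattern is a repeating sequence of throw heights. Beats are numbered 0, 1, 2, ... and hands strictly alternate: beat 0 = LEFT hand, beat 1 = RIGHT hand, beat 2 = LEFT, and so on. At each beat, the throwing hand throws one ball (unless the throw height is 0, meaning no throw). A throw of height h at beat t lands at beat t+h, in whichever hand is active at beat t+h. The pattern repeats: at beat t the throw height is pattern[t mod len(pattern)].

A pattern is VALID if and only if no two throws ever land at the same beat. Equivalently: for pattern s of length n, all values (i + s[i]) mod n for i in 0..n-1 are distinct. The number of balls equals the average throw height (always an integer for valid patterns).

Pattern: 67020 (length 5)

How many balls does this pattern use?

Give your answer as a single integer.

Pattern = [6, 7, 0, 2, 0], length n = 5
  position 0: throw height = 6, running sum = 6
  position 1: throw height = 7, running sum = 13
  position 2: throw height = 0, running sum = 13
  position 3: throw height = 2, running sum = 15
  position 4: throw height = 0, running sum = 15
Total sum = 15; balls = sum / n = 15 / 5 = 3

Answer: 3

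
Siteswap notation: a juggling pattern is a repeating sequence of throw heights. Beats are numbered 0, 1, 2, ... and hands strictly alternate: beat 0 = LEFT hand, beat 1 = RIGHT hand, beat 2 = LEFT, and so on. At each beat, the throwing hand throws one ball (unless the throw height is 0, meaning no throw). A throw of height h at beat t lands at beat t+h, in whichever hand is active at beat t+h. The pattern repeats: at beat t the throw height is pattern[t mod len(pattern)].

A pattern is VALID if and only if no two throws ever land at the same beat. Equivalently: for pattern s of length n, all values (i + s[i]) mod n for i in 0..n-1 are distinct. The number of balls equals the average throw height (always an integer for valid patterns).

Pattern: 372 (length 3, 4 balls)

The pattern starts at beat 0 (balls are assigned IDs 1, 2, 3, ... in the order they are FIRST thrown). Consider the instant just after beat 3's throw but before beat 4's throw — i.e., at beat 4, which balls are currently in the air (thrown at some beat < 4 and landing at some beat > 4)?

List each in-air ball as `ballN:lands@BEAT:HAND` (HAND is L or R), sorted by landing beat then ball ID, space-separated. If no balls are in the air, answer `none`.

Beat 0 (L): throw ball1 h=3 -> lands@3:R; in-air after throw: [b1@3:R]
Beat 1 (R): throw ball2 h=7 -> lands@8:L; in-air after throw: [b1@3:R b2@8:L]
Beat 2 (L): throw ball3 h=2 -> lands@4:L; in-air after throw: [b1@3:R b3@4:L b2@8:L]
Beat 3 (R): throw ball1 h=3 -> lands@6:L; in-air after throw: [b3@4:L b1@6:L b2@8:L]
Beat 4 (L): throw ball3 h=7 -> lands@11:R; in-air after throw: [b1@6:L b2@8:L b3@11:R]

Answer: ball1:lands@6:L ball2:lands@8:L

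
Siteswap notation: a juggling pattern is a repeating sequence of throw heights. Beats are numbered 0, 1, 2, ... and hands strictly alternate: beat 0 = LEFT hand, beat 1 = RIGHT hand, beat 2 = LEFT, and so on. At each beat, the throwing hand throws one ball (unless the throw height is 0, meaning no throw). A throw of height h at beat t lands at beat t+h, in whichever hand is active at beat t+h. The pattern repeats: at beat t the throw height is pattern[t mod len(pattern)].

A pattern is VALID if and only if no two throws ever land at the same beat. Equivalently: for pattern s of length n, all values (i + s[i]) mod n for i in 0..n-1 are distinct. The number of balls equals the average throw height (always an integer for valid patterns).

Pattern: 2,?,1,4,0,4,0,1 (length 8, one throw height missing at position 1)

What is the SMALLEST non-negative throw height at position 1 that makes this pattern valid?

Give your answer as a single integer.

Answer: 4

Derivation:
i=0: (0 + 2) mod 8 = 2
i=1: s[i]=? (unknown)
i=2: (2 + 1) mod 8 = 3
i=3: (3 + 4) mod 8 = 7
i=4: (4 + 0) mod 8 = 4
i=5: (5 + 4) mod 8 = 1
i=6: (6 + 0) mod 8 = 6
i=7: (7 + 1) mod 8 = 0
Known residues: [0, 1, 2, 3, 4, 6, 7]; need a permutation of 0..7, so missing residue r = 5
Need (1 + s) mod 8 = 5; smallest s = (5 - 1) mod 8 = 4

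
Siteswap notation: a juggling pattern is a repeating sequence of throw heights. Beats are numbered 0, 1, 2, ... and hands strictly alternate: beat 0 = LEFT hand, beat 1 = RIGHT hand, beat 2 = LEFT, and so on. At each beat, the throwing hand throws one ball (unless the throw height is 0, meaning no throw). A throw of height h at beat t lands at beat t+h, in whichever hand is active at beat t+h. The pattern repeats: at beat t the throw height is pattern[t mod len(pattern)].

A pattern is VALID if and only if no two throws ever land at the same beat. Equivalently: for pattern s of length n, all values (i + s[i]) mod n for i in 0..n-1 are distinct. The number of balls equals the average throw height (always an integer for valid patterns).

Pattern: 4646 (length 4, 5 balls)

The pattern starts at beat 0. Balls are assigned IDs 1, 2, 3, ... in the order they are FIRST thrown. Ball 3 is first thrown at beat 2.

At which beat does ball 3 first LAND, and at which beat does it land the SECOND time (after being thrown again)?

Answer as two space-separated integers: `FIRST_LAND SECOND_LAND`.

Beat 0 (L): throw ball1 h=4 -> lands@4:L; in-air after throw: [b1@4:L]
Beat 1 (R): throw ball2 h=6 -> lands@7:R; in-air after throw: [b1@4:L b2@7:R]
Beat 2 (L): throw ball3 h=4 -> lands@6:L; in-air after throw: [b1@4:L b3@6:L b2@7:R]
Beat 3 (R): throw ball4 h=6 -> lands@9:R; in-air after throw: [b1@4:L b3@6:L b2@7:R b4@9:R]
Beat 4 (L): throw ball1 h=4 -> lands@8:L; in-air after throw: [b3@6:L b2@7:R b1@8:L b4@9:R]
Beat 5 (R): throw ball5 h=6 -> lands@11:R; in-air after throw: [b3@6:L b2@7:R b1@8:L b4@9:R b5@11:R]
Beat 6 (L): throw ball3 h=4 -> lands@10:L; in-air after throw: [b2@7:R b1@8:L b4@9:R b3@10:L b5@11:R]
Beat 7 (R): throw ball2 h=6 -> lands@13:R; in-air after throw: [b1@8:L b4@9:R b3@10:L b5@11:R b2@13:R]
Beat 8 (L): throw ball1 h=4 -> lands@12:L; in-air after throw: [b4@9:R b3@10:L b5@11:R b1@12:L b2@13:R]
Beat 9 (R): throw ball4 h=6 -> lands@15:R; in-air after throw: [b3@10:L b5@11:R b1@12:L b2@13:R b4@15:R]
Beat 10 (L): throw ball3 h=4 -> lands@14:L; in-air after throw: [b5@11:R b1@12:L b2@13:R b3@14:L b4@15:R]
Ball 3: thrown@2 h=4 -> first land @6; rethrown@6 h=4 -> second land @10

Answer: 6 10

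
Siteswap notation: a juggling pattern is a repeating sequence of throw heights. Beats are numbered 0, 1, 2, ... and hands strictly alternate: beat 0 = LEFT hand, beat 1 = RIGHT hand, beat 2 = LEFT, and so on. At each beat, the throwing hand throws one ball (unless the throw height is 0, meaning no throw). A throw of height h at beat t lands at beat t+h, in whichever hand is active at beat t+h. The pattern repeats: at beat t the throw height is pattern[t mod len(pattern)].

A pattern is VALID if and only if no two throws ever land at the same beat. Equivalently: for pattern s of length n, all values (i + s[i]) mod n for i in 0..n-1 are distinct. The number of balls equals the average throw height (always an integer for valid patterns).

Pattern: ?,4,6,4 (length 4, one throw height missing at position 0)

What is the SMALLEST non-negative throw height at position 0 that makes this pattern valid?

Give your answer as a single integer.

i=0: s[i]=? (unknown)
i=1: (1 + 4) mod 4 = 1
i=2: (2 + 6) mod 4 = 0
i=3: (3 + 4) mod 4 = 3
Known residues: [0, 1, 3]; need a permutation of 0..3, so missing residue r = 2
Need (0 + s) mod 4 = 2; smallest s = (2 - 0) mod 4 = 2

Answer: 2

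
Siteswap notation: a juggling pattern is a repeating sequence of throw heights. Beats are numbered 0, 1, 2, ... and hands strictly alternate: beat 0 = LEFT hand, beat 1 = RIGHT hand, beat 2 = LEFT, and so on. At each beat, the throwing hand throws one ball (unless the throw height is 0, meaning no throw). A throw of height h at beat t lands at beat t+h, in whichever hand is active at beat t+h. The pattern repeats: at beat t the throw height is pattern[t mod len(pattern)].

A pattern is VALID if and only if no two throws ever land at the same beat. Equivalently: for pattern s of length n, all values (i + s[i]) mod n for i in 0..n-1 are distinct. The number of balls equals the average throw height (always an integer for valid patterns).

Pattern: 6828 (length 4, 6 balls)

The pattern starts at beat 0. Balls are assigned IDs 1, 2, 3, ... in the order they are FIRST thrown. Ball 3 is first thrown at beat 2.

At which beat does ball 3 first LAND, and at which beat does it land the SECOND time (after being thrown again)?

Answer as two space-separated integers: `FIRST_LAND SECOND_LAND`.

Answer: 4 10

Derivation:
Beat 0 (L): throw ball1 h=6 -> lands@6:L; in-air after throw: [b1@6:L]
Beat 1 (R): throw ball2 h=8 -> lands@9:R; in-air after throw: [b1@6:L b2@9:R]
Beat 2 (L): throw ball3 h=2 -> lands@4:L; in-air after throw: [b3@4:L b1@6:L b2@9:R]
Beat 3 (R): throw ball4 h=8 -> lands@11:R; in-air after throw: [b3@4:L b1@6:L b2@9:R b4@11:R]
Beat 4 (L): throw ball3 h=6 -> lands@10:L; in-air after throw: [b1@6:L b2@9:R b3@10:L b4@11:R]
Beat 5 (R): throw ball5 h=8 -> lands@13:R; in-air after throw: [b1@6:L b2@9:R b3@10:L b4@11:R b5@13:R]
Beat 6 (L): throw ball1 h=2 -> lands@8:L; in-air after throw: [b1@8:L b2@9:R b3@10:L b4@11:R b5@13:R]
Beat 7 (R): throw ball6 h=8 -> lands@15:R; in-air after throw: [b1@8:L b2@9:R b3@10:L b4@11:R b5@13:R b6@15:R]
Beat 8 (L): throw ball1 h=6 -> lands@14:L; in-air after throw: [b2@9:R b3@10:L b4@11:R b5@13:R b1@14:L b6@15:R]
Beat 9 (R): throw ball2 h=8 -> lands@17:R; in-air after throw: [b3@10:L b4@11:R b5@13:R b1@14:L b6@15:R b2@17:R]
Beat 10 (L): throw ball3 h=2 -> lands@12:L; in-air after throw: [b4@11:R b3@12:L b5@13:R b1@14:L b6@15:R b2@17:R]
Ball 3: thrown@2 h=2 -> first land @4; rethrown@4 h=6 -> second land @10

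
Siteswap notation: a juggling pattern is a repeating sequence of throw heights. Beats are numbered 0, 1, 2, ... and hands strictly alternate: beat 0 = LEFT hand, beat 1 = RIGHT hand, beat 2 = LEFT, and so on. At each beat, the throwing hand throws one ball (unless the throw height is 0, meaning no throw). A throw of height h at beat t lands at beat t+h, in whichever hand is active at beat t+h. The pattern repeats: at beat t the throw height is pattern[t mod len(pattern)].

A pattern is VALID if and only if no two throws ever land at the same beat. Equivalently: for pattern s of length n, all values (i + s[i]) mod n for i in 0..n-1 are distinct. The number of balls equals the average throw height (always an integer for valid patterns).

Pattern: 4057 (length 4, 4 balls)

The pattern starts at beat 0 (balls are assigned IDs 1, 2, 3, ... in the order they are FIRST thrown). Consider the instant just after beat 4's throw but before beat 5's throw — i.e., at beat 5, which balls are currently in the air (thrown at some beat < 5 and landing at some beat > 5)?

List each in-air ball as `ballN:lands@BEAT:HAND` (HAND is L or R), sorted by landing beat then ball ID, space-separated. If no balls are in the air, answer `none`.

Beat 0 (L): throw ball1 h=4 -> lands@4:L; in-air after throw: [b1@4:L]
Beat 2 (L): throw ball2 h=5 -> lands@7:R; in-air after throw: [b1@4:L b2@7:R]
Beat 3 (R): throw ball3 h=7 -> lands@10:L; in-air after throw: [b1@4:L b2@7:R b3@10:L]
Beat 4 (L): throw ball1 h=4 -> lands@8:L; in-air after throw: [b2@7:R b1@8:L b3@10:L]

Answer: ball2:lands@7:R ball1:lands@8:L ball3:lands@10:L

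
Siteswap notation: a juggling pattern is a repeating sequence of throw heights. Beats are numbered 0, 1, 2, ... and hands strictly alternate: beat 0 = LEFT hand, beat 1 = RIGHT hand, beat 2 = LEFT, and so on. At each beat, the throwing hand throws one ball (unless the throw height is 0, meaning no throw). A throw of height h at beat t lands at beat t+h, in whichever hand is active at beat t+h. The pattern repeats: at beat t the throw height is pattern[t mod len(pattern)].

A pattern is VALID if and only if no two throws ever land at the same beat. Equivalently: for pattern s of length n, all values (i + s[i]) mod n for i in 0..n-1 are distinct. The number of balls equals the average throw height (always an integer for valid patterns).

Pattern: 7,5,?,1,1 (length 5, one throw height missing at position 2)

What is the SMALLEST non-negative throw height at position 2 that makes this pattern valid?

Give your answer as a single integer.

i=0: (0 + 7) mod 5 = 2
i=1: (1 + 5) mod 5 = 1
i=2: s[i]=? (unknown)
i=3: (3 + 1) mod 5 = 4
i=4: (4 + 1) mod 5 = 0
Known residues: [0, 1, 2, 4]; need a permutation of 0..4, so missing residue r = 3
Need (2 + s) mod 5 = 3; smallest s = (3 - 2) mod 5 = 1

Answer: 1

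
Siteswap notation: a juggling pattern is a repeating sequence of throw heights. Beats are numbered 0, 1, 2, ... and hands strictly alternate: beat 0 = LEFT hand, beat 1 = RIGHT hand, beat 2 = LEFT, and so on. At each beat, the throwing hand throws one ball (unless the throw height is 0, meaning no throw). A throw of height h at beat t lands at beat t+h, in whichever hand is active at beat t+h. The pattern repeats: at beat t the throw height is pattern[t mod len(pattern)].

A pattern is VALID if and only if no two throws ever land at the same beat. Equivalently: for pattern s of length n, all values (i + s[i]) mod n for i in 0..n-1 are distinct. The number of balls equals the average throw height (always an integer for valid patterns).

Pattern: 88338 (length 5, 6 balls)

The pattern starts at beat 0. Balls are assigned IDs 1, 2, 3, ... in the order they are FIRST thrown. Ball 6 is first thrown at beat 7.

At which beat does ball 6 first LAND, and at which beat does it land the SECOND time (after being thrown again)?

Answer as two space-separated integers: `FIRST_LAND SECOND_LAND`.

Beat 0 (L): throw ball1 h=8 -> lands@8:L; in-air after throw: [b1@8:L]
Beat 1 (R): throw ball2 h=8 -> lands@9:R; in-air after throw: [b1@8:L b2@9:R]
Beat 2 (L): throw ball3 h=3 -> lands@5:R; in-air after throw: [b3@5:R b1@8:L b2@9:R]
Beat 3 (R): throw ball4 h=3 -> lands@6:L; in-air after throw: [b3@5:R b4@6:L b1@8:L b2@9:R]
Beat 4 (L): throw ball5 h=8 -> lands@12:L; in-air after throw: [b3@5:R b4@6:L b1@8:L b2@9:R b5@12:L]
Beat 5 (R): throw ball3 h=8 -> lands@13:R; in-air after throw: [b4@6:L b1@8:L b2@9:R b5@12:L b3@13:R]
Beat 6 (L): throw ball4 h=8 -> lands@14:L; in-air after throw: [b1@8:L b2@9:R b5@12:L b3@13:R b4@14:L]
Beat 7 (R): throw ball6 h=3 -> lands@10:L; in-air after throw: [b1@8:L b2@9:R b6@10:L b5@12:L b3@13:R b4@14:L]
Beat 8 (L): throw ball1 h=3 -> lands@11:R; in-air after throw: [b2@9:R b6@10:L b1@11:R b5@12:L b3@13:R b4@14:L]
Beat 9 (R): throw ball2 h=8 -> lands@17:R; in-air after throw: [b6@10:L b1@11:R b5@12:L b3@13:R b4@14:L b2@17:R]
Beat 10 (L): throw ball6 h=8 -> lands@18:L; in-air after throw: [b1@11:R b5@12:L b3@13:R b4@14:L b2@17:R b6@18:L]
Beat 11 (R): throw ball1 h=8 -> lands@19:R; in-air after throw: [b5@12:L b3@13:R b4@14:L b2@17:R b6@18:L b1@19:R]
Beat 12 (L): throw ball5 h=3 -> lands@15:R; in-air after throw: [b3@13:R b4@14:L b5@15:R b2@17:R b6@18:L b1@19:R]
Beat 13 (R): throw ball3 h=3 -> lands@16:L; in-air after throw: [b4@14:L b5@15:R b3@16:L b2@17:R b6@18:L b1@19:R]
Beat 14 (L): throw ball4 h=8 -> lands@22:L; in-air after throw: [b5@15:R b3@16:L b2@17:R b6@18:L b1@19:R b4@22:L]
Beat 15 (R): throw ball5 h=8 -> lands@23:R; in-air after throw: [b3@16:L b2@17:R b6@18:L b1@19:R b4@22:L b5@23:R]
Beat 16 (L): throw ball3 h=8 -> lands@24:L; in-air after throw: [b2@17:R b6@18:L b1@19:R b4@22:L b5@23:R b3@24:L]
Beat 17 (R): throw ball2 h=3 -> lands@20:L; in-air after throw: [b6@18:L b1@19:R b2@20:L b4@22:L b5@23:R b3@24:L]
Beat 18 (L): throw ball6 h=3 -> lands@21:R; in-air after throw: [b1@19:R b2@20:L b6@21:R b4@22:L b5@23:R b3@24:L]
Ball 6: thrown@7 h=3 -> first land @10; rethrown@10 h=8 -> second land @18

Answer: 10 18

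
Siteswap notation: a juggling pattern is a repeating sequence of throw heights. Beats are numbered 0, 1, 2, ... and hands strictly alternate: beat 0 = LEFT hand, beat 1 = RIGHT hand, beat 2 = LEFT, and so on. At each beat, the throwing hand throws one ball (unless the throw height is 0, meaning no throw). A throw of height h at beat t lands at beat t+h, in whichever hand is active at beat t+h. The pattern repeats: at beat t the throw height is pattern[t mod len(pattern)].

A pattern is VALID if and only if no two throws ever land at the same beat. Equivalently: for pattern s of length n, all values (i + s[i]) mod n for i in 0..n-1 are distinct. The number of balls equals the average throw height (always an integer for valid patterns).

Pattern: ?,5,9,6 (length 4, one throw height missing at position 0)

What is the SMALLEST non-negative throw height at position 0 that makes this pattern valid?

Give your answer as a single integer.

i=0: s[i]=? (unknown)
i=1: (1 + 5) mod 4 = 2
i=2: (2 + 9) mod 4 = 3
i=3: (3 + 6) mod 4 = 1
Known residues: [1, 2, 3]; need a permutation of 0..3, so missing residue r = 0
Need (0 + s) mod 4 = 0; smallest s = (0 - 0) mod 4 = 0

Answer: 0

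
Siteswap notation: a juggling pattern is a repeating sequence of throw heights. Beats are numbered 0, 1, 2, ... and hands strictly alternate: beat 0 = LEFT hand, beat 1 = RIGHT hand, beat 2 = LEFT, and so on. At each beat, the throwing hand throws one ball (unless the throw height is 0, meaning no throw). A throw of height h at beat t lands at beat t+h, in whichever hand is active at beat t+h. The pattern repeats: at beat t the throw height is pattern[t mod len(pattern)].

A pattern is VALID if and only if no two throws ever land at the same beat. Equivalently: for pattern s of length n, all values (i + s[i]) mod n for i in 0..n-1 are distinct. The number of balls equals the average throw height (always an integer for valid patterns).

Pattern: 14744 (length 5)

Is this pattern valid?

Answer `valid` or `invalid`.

i=0: (i + s[i]) mod n = (0 + 1) mod 5 = 1
i=1: (i + s[i]) mod n = (1 + 4) mod 5 = 0
i=2: (i + s[i]) mod n = (2 + 7) mod 5 = 4
i=3: (i + s[i]) mod n = (3 + 4) mod 5 = 2
i=4: (i + s[i]) mod n = (4 + 4) mod 5 = 3
Residues: [1, 0, 4, 2, 3], distinct: True

Answer: valid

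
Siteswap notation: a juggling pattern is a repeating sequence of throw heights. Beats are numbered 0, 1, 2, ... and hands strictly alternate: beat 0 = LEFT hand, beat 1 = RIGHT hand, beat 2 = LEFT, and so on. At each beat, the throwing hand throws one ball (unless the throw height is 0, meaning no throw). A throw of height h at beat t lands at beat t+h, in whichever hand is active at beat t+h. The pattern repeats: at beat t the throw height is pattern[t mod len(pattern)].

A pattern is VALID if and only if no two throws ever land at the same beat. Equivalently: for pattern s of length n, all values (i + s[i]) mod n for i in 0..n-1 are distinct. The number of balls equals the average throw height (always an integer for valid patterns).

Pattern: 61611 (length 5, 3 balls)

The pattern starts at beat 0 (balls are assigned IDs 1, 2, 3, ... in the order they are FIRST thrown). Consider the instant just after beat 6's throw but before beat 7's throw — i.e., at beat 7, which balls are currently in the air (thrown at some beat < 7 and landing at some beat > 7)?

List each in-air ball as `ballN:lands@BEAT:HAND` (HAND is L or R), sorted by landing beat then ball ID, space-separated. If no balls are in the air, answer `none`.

Answer: ball2:lands@8:L ball3:lands@11:R

Derivation:
Beat 0 (L): throw ball1 h=6 -> lands@6:L; in-air after throw: [b1@6:L]
Beat 1 (R): throw ball2 h=1 -> lands@2:L; in-air after throw: [b2@2:L b1@6:L]
Beat 2 (L): throw ball2 h=6 -> lands@8:L; in-air after throw: [b1@6:L b2@8:L]
Beat 3 (R): throw ball3 h=1 -> lands@4:L; in-air after throw: [b3@4:L b1@6:L b2@8:L]
Beat 4 (L): throw ball3 h=1 -> lands@5:R; in-air after throw: [b3@5:R b1@6:L b2@8:L]
Beat 5 (R): throw ball3 h=6 -> lands@11:R; in-air after throw: [b1@6:L b2@8:L b3@11:R]
Beat 6 (L): throw ball1 h=1 -> lands@7:R; in-air after throw: [b1@7:R b2@8:L b3@11:R]
Beat 7 (R): throw ball1 h=6 -> lands@13:R; in-air after throw: [b2@8:L b3@11:R b1@13:R]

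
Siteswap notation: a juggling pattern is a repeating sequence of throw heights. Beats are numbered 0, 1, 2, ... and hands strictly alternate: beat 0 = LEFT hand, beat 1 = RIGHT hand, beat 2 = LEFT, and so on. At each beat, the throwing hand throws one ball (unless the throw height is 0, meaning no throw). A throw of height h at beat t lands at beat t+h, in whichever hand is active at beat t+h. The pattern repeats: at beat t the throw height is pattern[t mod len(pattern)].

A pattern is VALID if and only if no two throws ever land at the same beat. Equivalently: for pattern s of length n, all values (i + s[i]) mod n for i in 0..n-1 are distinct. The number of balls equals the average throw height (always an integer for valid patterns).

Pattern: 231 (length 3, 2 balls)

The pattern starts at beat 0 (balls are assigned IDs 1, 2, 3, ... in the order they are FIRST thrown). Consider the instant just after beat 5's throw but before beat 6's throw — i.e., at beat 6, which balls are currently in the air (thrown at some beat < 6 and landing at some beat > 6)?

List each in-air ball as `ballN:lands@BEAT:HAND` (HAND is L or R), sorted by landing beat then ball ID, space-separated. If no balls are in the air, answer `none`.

Beat 0 (L): throw ball1 h=2 -> lands@2:L; in-air after throw: [b1@2:L]
Beat 1 (R): throw ball2 h=3 -> lands@4:L; in-air after throw: [b1@2:L b2@4:L]
Beat 2 (L): throw ball1 h=1 -> lands@3:R; in-air after throw: [b1@3:R b2@4:L]
Beat 3 (R): throw ball1 h=2 -> lands@5:R; in-air after throw: [b2@4:L b1@5:R]
Beat 4 (L): throw ball2 h=3 -> lands@7:R; in-air after throw: [b1@5:R b2@7:R]
Beat 5 (R): throw ball1 h=1 -> lands@6:L; in-air after throw: [b1@6:L b2@7:R]
Beat 6 (L): throw ball1 h=2 -> lands@8:L; in-air after throw: [b2@7:R b1@8:L]

Answer: ball2:lands@7:R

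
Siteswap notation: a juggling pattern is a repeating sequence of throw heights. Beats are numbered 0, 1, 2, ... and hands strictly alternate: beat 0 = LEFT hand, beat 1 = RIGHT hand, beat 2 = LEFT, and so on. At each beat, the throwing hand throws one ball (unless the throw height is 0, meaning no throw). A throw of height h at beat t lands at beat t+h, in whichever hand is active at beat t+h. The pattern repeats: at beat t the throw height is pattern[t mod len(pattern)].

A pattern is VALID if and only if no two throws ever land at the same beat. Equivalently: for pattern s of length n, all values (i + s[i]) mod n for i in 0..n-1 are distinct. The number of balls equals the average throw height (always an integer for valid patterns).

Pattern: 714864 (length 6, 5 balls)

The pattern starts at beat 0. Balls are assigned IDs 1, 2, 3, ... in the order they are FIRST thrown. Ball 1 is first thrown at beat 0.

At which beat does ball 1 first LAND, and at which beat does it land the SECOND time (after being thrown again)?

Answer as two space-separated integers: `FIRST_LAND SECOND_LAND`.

Answer: 7 8

Derivation:
Beat 0 (L): throw ball1 h=7 -> lands@7:R; in-air after throw: [b1@7:R]
Beat 1 (R): throw ball2 h=1 -> lands@2:L; in-air after throw: [b2@2:L b1@7:R]
Beat 2 (L): throw ball2 h=4 -> lands@6:L; in-air after throw: [b2@6:L b1@7:R]
Beat 3 (R): throw ball3 h=8 -> lands@11:R; in-air after throw: [b2@6:L b1@7:R b3@11:R]
Beat 4 (L): throw ball4 h=6 -> lands@10:L; in-air after throw: [b2@6:L b1@7:R b4@10:L b3@11:R]
Beat 5 (R): throw ball5 h=4 -> lands@9:R; in-air after throw: [b2@6:L b1@7:R b5@9:R b4@10:L b3@11:R]
Beat 6 (L): throw ball2 h=7 -> lands@13:R; in-air after throw: [b1@7:R b5@9:R b4@10:L b3@11:R b2@13:R]
Beat 7 (R): throw ball1 h=1 -> lands@8:L; in-air after throw: [b1@8:L b5@9:R b4@10:L b3@11:R b2@13:R]
Beat 8 (L): throw ball1 h=4 -> lands@12:L; in-air after throw: [b5@9:R b4@10:L b3@11:R b1@12:L b2@13:R]
Ball 1: thrown@0 h=7 -> first land @7; rethrown@7 h=1 -> second land @8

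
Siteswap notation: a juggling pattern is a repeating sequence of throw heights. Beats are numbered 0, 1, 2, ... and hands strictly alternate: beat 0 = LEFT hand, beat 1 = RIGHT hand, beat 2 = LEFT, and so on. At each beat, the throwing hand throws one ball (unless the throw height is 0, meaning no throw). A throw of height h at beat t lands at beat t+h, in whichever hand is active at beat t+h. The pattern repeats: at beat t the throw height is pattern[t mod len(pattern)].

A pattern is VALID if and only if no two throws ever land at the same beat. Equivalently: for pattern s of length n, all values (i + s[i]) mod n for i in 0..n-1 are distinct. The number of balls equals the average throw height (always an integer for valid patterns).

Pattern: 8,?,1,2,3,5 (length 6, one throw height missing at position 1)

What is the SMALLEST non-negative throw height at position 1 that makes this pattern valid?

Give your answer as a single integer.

i=0: (0 + 8) mod 6 = 2
i=1: s[i]=? (unknown)
i=2: (2 + 1) mod 6 = 3
i=3: (3 + 2) mod 6 = 5
i=4: (4 + 3) mod 6 = 1
i=5: (5 + 5) mod 6 = 4
Known residues: [1, 2, 3, 4, 5]; need a permutation of 0..5, so missing residue r = 0
Need (1 + s) mod 6 = 0; smallest s = (0 - 1) mod 6 = 5

Answer: 5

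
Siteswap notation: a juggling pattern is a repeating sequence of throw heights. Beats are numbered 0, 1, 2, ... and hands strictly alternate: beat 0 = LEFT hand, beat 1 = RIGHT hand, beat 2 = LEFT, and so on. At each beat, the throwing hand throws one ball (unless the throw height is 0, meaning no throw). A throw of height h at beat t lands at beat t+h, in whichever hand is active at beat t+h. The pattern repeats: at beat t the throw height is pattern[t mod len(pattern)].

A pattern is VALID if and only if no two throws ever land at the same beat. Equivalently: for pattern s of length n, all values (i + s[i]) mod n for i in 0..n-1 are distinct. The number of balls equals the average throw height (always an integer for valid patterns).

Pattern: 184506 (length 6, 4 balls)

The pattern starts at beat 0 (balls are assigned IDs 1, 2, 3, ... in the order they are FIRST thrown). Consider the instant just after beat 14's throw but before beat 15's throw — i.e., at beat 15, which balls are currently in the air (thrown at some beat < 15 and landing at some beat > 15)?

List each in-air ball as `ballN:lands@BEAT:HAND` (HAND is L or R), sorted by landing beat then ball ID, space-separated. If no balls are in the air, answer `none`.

Beat 0 (L): throw ball1 h=1 -> lands@1:R; in-air after throw: [b1@1:R]
Beat 1 (R): throw ball1 h=8 -> lands@9:R; in-air after throw: [b1@9:R]
Beat 2 (L): throw ball2 h=4 -> lands@6:L; in-air after throw: [b2@6:L b1@9:R]
Beat 3 (R): throw ball3 h=5 -> lands@8:L; in-air after throw: [b2@6:L b3@8:L b1@9:R]
Beat 5 (R): throw ball4 h=6 -> lands@11:R; in-air after throw: [b2@6:L b3@8:L b1@9:R b4@11:R]
Beat 6 (L): throw ball2 h=1 -> lands@7:R; in-air after throw: [b2@7:R b3@8:L b1@9:R b4@11:R]
Beat 7 (R): throw ball2 h=8 -> lands@15:R; in-air after throw: [b3@8:L b1@9:R b4@11:R b2@15:R]
Beat 8 (L): throw ball3 h=4 -> lands@12:L; in-air after throw: [b1@9:R b4@11:R b3@12:L b2@15:R]
Beat 9 (R): throw ball1 h=5 -> lands@14:L; in-air after throw: [b4@11:R b3@12:L b1@14:L b2@15:R]
Beat 11 (R): throw ball4 h=6 -> lands@17:R; in-air after throw: [b3@12:L b1@14:L b2@15:R b4@17:R]
Beat 12 (L): throw ball3 h=1 -> lands@13:R; in-air after throw: [b3@13:R b1@14:L b2@15:R b4@17:R]
Beat 13 (R): throw ball3 h=8 -> lands@21:R; in-air after throw: [b1@14:L b2@15:R b4@17:R b3@21:R]
Beat 14 (L): throw ball1 h=4 -> lands@18:L; in-air after throw: [b2@15:R b4@17:R b1@18:L b3@21:R]
Beat 15 (R): throw ball2 h=5 -> lands@20:L; in-air after throw: [b4@17:R b1@18:L b2@20:L b3@21:R]

Answer: ball4:lands@17:R ball1:lands@18:L ball3:lands@21:R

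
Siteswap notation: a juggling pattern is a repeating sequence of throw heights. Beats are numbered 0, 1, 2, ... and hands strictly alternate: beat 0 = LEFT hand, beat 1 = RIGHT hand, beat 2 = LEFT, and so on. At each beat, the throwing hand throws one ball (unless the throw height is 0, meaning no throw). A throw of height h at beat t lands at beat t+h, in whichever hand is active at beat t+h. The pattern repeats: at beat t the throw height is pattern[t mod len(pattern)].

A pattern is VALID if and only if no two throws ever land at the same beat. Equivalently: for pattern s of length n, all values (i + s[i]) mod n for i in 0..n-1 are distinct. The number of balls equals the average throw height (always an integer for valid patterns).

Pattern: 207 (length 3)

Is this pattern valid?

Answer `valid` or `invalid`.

Answer: valid

Derivation:
i=0: (i + s[i]) mod n = (0 + 2) mod 3 = 2
i=1: (i + s[i]) mod n = (1 + 0) mod 3 = 1
i=2: (i + s[i]) mod n = (2 + 7) mod 3 = 0
Residues: [2, 1, 0], distinct: True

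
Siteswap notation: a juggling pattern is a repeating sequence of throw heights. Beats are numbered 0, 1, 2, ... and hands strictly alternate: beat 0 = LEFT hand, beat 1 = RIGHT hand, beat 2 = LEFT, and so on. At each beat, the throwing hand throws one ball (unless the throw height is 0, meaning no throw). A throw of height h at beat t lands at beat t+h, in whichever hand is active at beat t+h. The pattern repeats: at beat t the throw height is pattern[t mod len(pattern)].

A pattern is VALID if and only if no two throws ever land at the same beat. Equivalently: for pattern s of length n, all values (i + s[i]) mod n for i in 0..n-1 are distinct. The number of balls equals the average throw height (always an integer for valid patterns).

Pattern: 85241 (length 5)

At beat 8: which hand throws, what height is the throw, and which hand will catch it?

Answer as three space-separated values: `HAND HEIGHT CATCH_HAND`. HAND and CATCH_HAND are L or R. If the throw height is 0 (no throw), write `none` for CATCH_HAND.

Beat 8: 8 mod 2 = 0, so hand = L
Throw height = pattern[8 mod 5] = pattern[3] = 4
Lands at beat 8+4=12, 12 mod 2 = 0, so catch hand = L

Answer: L 4 L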